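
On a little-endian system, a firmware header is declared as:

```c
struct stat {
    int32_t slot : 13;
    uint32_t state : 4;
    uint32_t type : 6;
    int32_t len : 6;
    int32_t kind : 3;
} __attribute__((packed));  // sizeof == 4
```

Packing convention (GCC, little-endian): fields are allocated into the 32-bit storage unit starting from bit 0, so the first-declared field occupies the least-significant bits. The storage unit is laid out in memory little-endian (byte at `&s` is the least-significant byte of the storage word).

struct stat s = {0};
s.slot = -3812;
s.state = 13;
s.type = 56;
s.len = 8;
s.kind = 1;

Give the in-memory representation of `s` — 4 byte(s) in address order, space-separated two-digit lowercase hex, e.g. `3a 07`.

slot:13 = -3812 → 0x111c << 0 → word 0x0000111c
state:4 = 13 → 0xd << 13 → word 0x0001b11c
type:6 = 56 → 0x38 << 17 → word 0x0071b11c
len:6 = 8 → 0x8 << 23 → word 0x0471b11c
kind:3 = 1 → 0x1 << 29 → word 0x2471b11c
word = 0x2471b11c → little-endian bytes:
  [0]=0x1c  [1]=0xb1  [2]=0x71  [3]=0x24

1c b1 71 24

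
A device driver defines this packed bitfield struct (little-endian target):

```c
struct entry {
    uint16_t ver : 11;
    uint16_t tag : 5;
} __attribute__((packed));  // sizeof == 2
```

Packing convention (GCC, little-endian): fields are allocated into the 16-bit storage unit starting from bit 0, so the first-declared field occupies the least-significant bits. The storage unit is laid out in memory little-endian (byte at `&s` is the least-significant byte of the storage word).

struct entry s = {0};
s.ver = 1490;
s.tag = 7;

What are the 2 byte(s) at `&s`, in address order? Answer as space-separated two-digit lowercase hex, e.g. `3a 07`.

ver:11 = 1490 → 0x5d2 << 0 → word 0x05d2
tag:5 = 7 → 0x7 << 11 → word 0x3dd2
word = 0x3dd2 → little-endian bytes:
  [0]=0xd2  [1]=0x3d

d2 3d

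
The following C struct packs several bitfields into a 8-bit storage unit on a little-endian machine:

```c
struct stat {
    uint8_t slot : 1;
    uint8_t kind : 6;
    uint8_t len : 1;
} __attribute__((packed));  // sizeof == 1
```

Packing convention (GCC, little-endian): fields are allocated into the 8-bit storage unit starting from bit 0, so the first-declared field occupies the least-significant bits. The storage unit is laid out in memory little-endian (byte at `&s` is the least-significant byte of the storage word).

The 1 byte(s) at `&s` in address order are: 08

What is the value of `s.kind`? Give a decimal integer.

[0]=0x08 (little-endian) → word 0x08
slot [0+:1] = (word>>0) & 0x1 = 0
kind [1+:6] = (word>>1) & 0x3f = 4  ←
len [7+:1] = (word>>7) & 0x1 = 0

4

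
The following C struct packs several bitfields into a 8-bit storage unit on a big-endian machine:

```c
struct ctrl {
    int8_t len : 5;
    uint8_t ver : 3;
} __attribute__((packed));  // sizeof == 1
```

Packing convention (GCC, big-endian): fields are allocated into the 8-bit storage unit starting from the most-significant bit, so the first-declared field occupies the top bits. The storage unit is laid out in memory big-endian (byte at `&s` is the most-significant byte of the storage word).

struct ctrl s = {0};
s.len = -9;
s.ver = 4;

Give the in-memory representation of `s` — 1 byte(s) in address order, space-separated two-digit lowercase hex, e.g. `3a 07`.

bc

[3+:5] len=-9 & 0x1f = 0x17; word=0xb8
[0+:3] ver=4 & 0x7 = 0x4; word=0xbc
word = 0xbc → big-endian bytes:
  [0]=0xbc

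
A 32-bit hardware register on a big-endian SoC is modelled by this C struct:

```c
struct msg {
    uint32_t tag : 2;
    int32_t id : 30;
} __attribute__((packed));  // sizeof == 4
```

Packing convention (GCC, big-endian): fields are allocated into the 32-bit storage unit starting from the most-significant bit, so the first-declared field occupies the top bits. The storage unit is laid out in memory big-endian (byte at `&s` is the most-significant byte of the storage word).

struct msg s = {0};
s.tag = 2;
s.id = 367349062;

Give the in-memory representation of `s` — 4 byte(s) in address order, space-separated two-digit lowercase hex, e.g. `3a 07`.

tag (2b) val=2 bits=0x2 at bit 30: 0x80000000
id (30b) val=367349062 bits=0x15e54d46 at bit 0: 0x95e54d46
word = 0x95e54d46 → big-endian bytes:
  [0]=0x95  [1]=0xe5  [2]=0x4d  [3]=0x46

95 e5 4d 46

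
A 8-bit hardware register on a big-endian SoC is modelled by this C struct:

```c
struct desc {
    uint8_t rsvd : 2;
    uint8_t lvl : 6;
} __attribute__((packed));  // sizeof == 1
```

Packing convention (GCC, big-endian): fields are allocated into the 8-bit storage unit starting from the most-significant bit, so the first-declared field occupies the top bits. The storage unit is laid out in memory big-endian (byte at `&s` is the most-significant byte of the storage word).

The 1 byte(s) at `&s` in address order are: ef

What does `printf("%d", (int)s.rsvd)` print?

[0]=0xef (big-endian) → word 0xef
rsvd:2 @ bit 6 → (0xef>>6)&0x3 = 0x3  ←
lvl:6 @ bit 0 → (0xef>>0)&0x3f = 0x2f

3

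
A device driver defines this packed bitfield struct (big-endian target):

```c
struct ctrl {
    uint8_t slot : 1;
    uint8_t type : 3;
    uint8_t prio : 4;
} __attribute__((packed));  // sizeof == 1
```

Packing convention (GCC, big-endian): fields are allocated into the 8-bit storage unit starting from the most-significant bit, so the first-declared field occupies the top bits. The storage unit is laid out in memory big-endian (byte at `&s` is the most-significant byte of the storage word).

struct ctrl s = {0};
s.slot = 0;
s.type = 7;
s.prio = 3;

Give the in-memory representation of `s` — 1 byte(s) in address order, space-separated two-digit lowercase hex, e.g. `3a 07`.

73

slot:1 = 0 → 0x0 << 7 → word 0x00
type:3 = 7 → 0x7 << 4 → word 0x70
prio:4 = 3 → 0x3 << 0 → word 0x73
word = 0x73 → big-endian bytes:
  [0]=0x73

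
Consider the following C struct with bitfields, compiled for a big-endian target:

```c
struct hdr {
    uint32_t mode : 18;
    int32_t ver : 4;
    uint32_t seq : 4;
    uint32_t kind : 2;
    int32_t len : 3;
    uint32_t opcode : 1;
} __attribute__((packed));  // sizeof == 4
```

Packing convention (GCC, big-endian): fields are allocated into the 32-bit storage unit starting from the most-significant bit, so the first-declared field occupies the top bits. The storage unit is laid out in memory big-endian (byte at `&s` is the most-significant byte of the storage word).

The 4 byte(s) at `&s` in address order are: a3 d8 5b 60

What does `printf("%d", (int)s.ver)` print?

6

[0]=0xa3 [1]=0xd8 [2]=0x5b [3]=0x60 (big-endian) → word 0xa3d85b60
mode:18 @ bit 14 → (0xa3d85b60>>14)&0x3ffff = 0x28f61
ver:4 @ bit 10 → (0xa3d85b60>>10)&0xf = 0x6  ←
seq:4 @ bit 6 → (0xa3d85b60>>6)&0xf = 0xd
kind:2 @ bit 4 → (0xa3d85b60>>4)&0x3 = 0x2
len:3 @ bit 1 → (0xa3d85b60>>1)&0x7 = 0x0
opcode:1 @ bit 0 → (0xa3d85b60>>0)&0x1 = 0x0
ver signed 4b, MSB=0: value = 6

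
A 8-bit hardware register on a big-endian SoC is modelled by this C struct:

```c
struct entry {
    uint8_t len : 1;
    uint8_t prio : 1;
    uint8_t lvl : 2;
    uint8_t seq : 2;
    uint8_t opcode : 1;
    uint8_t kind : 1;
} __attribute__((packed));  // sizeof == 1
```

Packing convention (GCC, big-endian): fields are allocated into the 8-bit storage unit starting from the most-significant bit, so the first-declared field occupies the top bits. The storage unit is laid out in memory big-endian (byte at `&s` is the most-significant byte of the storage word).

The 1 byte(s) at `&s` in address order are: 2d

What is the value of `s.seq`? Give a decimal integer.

[0]=0x2d (big-endian) → word 0x2d
len:1 @ bit 7 → (0x2d>>7)&0x1 = 0x0
prio:1 @ bit 6 → (0x2d>>6)&0x1 = 0x0
lvl:2 @ bit 4 → (0x2d>>4)&0x3 = 0x2
seq:2 @ bit 2 → (0x2d>>2)&0x3 = 0x3  ←
opcode:1 @ bit 1 → (0x2d>>1)&0x1 = 0x0
kind:1 @ bit 0 → (0x2d>>0)&0x1 = 0x1

3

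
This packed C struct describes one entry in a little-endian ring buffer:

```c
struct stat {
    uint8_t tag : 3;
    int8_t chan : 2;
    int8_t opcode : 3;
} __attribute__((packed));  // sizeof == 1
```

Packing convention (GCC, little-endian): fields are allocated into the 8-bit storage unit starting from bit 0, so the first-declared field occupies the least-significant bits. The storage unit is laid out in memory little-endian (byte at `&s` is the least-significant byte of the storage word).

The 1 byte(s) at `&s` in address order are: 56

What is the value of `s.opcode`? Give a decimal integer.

2

[0]=0x56 (little-endian) → word 0x56
tag [0+:3] = (word>>0) & 0x7 = 6
chan [3+:2] = (word>>3) & 0x3 = 2
opcode [5+:3] = (word>>5) & 0x7 = 2  ←
opcode signed 3b, MSB=0: value = 2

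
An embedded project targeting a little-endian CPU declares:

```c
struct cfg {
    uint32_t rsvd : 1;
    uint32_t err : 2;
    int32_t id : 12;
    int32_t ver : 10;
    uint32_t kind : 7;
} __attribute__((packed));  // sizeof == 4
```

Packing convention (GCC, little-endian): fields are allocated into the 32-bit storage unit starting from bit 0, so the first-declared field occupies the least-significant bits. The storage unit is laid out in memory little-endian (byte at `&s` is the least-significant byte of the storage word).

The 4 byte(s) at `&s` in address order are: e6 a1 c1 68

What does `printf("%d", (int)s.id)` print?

[0]=0xe6 [1]=0xa1 [2]=0xc1 [3]=0x68 (little-endian) → word 0x68c1a1e6
rsvd:1 @ bit 0 → (0x68c1a1e6>>0)&0x1 = 0x0
err:2 @ bit 1 → (0x68c1a1e6>>1)&0x3 = 0x3
id:12 @ bit 3 → (0x68c1a1e6>>3)&0xfff = 0x43c  ←
ver:10 @ bit 15 → (0x68c1a1e6>>15)&0x3ff = 0x183
kind:7 @ bit 25 → (0x68c1a1e6>>25)&0x7f = 0x34
id signed 12b, MSB=0: value = 1084

1084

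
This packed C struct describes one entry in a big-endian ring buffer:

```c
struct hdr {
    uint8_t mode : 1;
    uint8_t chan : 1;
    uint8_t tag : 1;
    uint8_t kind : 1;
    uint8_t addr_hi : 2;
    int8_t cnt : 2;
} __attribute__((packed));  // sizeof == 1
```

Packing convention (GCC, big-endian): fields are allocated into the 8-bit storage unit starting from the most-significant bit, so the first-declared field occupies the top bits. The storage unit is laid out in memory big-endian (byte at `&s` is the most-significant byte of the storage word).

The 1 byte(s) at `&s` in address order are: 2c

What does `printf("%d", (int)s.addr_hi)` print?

3

[0]=0x2c (big-endian) → word 0x2c
mode [7+:1] = (word>>7) & 0x1 = 0
chan [6+:1] = (word>>6) & 0x1 = 0
tag [5+:1] = (word>>5) & 0x1 = 1
kind [4+:1] = (word>>4) & 0x1 = 0
addr_hi [2+:2] = (word>>2) & 0x3 = 3  ←
cnt [0+:2] = (word>>0) & 0x3 = 0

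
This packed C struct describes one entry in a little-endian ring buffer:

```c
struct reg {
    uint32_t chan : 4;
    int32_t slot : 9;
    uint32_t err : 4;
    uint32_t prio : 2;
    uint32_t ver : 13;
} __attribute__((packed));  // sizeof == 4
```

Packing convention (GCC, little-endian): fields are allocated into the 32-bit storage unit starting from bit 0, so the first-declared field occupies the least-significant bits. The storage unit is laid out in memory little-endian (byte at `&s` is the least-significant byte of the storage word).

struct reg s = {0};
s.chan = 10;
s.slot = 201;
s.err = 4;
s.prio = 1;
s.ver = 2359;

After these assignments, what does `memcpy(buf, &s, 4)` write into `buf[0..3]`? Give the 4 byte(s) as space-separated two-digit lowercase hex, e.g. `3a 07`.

9a 8c ba 49

[0+:4] chan=10 & 0xf = 0xa; word=0x0000000a
[4+:9] slot=201 & 0x1ff = 0xc9; word=0x00000c9a
[13+:4] err=4 & 0xf = 0x4; word=0x00008c9a
[17+:2] prio=1 & 0x3 = 0x1; word=0x00028c9a
[19+:13] ver=2359 & 0x1fff = 0x937; word=0x49ba8c9a
word = 0x49ba8c9a → little-endian bytes:
  [0]=0x9a  [1]=0x8c  [2]=0xba  [3]=0x49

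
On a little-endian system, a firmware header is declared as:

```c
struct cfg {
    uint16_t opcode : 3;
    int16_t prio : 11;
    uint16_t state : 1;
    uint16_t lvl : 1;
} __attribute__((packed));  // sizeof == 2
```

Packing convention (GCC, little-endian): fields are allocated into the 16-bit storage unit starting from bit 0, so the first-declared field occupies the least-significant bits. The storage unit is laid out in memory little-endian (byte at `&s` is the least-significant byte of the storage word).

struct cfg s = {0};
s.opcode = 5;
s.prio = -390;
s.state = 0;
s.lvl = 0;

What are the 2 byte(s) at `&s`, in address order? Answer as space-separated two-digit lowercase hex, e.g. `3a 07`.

d5 33

[0+:3] opcode=5 & 0x7 = 0x5; word=0x0005
[3+:11] prio=-390 & 0x7ff = 0x67a; word=0x33d5
[14+:1] state=0 & 0x1 = 0x0; word=0x33d5
[15+:1] lvl=0 & 0x1 = 0x0; word=0x33d5
word = 0x33d5 → little-endian bytes:
  [0]=0xd5  [1]=0x33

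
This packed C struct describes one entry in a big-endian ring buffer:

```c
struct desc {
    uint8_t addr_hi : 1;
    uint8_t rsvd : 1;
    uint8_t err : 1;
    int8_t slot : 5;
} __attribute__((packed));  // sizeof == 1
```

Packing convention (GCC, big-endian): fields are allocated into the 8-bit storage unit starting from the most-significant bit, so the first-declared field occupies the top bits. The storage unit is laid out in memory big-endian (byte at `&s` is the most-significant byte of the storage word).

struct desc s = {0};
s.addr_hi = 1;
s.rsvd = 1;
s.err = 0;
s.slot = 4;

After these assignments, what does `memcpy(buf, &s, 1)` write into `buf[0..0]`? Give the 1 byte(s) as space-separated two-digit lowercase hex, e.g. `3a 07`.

addr_hi:1 = 1 → 0x1 << 7 → word 0x80
rsvd:1 = 1 → 0x1 << 6 → word 0xc0
err:1 = 0 → 0x0 << 5 → word 0xc0
slot:5 = 4 → 0x4 << 0 → word 0xc4
word = 0xc4 → big-endian bytes:
  [0]=0xc4

c4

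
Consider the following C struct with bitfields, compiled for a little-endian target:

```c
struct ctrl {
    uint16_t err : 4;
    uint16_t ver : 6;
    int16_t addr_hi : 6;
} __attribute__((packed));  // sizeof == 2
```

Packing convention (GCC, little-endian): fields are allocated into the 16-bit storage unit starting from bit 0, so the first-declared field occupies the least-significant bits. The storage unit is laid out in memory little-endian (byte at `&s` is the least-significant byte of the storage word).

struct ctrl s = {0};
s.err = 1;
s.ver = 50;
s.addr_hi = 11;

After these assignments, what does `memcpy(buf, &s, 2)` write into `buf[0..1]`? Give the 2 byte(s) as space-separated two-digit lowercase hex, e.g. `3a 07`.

err:4 = 1 → 0x1 << 0 → word 0x0001
ver:6 = 50 → 0x32 << 4 → word 0x0321
addr_hi:6 = 11 → 0xb << 10 → word 0x2f21
word = 0x2f21 → little-endian bytes:
  [0]=0x21  [1]=0x2f

21 2f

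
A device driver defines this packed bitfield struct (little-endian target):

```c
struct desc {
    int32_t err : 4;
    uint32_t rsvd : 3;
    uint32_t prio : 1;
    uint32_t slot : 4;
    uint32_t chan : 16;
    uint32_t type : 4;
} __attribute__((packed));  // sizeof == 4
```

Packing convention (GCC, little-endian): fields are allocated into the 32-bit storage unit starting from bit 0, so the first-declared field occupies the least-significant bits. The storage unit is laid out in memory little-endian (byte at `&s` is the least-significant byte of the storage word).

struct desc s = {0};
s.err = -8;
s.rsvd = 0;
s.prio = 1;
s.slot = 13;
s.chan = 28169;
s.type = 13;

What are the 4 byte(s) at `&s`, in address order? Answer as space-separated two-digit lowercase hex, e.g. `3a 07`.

88 9d e0 d6

[0+:4] err=-8 & 0xf = 0x8; word=0x00000008
[4+:3] rsvd=0 & 0x7 = 0x0; word=0x00000008
[7+:1] prio=1 & 0x1 = 0x1; word=0x00000088
[8+:4] slot=13 & 0xf = 0xd; word=0x00000d88
[12+:16] chan=28169 & 0xffff = 0x6e09; word=0x06e09d88
[28+:4] type=13 & 0xf = 0xd; word=0xd6e09d88
word = 0xd6e09d88 → little-endian bytes:
  [0]=0x88  [1]=0x9d  [2]=0xe0  [3]=0xd6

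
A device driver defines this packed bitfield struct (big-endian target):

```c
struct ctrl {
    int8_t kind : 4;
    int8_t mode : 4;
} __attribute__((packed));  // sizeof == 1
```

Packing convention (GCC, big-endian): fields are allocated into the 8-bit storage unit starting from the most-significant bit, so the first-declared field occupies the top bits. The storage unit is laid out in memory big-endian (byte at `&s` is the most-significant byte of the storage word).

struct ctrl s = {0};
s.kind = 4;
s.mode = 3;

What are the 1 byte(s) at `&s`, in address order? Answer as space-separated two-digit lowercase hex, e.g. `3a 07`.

[4+:4] kind=4 & 0xf = 0x4; word=0x40
[0+:4] mode=3 & 0xf = 0x3; word=0x43
word = 0x43 → big-endian bytes:
  [0]=0x43

43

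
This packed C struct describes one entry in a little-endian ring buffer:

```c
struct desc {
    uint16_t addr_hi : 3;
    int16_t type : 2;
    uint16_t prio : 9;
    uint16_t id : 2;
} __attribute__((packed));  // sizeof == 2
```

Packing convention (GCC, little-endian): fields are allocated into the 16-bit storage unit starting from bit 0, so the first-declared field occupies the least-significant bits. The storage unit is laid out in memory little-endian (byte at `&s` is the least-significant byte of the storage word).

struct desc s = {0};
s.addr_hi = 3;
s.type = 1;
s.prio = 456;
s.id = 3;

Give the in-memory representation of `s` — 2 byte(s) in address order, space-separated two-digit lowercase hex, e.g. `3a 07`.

0b f9

addr_hi (3b) val=3 bits=0x3 at bit 0: 0x0003
type (2b) val=1 bits=0x1 at bit 3: 0x000b
prio (9b) val=456 bits=0x1c8 at bit 5: 0x390b
id (2b) val=3 bits=0x3 at bit 14: 0xf90b
word = 0xf90b → little-endian bytes:
  [0]=0x0b  [1]=0xf9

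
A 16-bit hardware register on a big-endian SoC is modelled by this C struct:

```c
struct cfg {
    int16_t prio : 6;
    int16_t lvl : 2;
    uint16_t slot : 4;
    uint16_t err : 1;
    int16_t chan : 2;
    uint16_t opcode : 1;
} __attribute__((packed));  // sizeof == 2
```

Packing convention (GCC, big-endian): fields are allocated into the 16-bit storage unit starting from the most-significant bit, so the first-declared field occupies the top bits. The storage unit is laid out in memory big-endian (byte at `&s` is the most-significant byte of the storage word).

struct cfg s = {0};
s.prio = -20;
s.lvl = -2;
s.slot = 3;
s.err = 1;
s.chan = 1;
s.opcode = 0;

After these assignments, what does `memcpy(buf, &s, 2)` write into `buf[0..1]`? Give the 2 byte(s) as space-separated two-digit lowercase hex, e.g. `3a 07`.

b2 3a

prio (6b) val=-20 bits=0x2c at bit 10: 0xb000
lvl (2b) val=-2 bits=0x2 at bit 8: 0xb200
slot (4b) val=3 bits=0x3 at bit 4: 0xb230
err (1b) val=1 bits=0x1 at bit 3: 0xb238
chan (2b) val=1 bits=0x1 at bit 1: 0xb23a
opcode (1b) val=0 bits=0x0 at bit 0: 0xb23a
word = 0xb23a → big-endian bytes:
  [0]=0xb2  [1]=0x3a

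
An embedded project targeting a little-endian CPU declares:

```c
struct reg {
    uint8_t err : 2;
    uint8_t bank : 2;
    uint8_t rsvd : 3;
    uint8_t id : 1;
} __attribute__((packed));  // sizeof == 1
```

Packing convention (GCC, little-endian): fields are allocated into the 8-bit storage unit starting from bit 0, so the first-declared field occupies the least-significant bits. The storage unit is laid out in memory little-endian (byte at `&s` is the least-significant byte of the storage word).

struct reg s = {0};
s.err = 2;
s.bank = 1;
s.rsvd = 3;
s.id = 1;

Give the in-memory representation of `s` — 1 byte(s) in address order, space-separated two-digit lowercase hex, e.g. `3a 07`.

err (2b) val=2 bits=0x2 at bit 0: 0x02
bank (2b) val=1 bits=0x1 at bit 2: 0x06
rsvd (3b) val=3 bits=0x3 at bit 4: 0x36
id (1b) val=1 bits=0x1 at bit 7: 0xb6
word = 0xb6 → little-endian bytes:
  [0]=0xb6

b6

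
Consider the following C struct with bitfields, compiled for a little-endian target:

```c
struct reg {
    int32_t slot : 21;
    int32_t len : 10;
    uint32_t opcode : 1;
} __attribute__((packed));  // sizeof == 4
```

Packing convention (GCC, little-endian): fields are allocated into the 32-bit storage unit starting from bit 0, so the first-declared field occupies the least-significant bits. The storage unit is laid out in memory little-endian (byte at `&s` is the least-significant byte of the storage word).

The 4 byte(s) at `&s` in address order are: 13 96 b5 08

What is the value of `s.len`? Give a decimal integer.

[0]=0x13 [1]=0x96 [2]=0xb5 [3]=0x08 (little-endian) → word 0x08b59613
slot:21 @ bit 0 → (0x08b59613>>0)&0x1fffff = 0x159613
len:10 @ bit 21 → (0x08b59613>>21)&0x3ff = 0x45  ←
opcode:1 @ bit 31 → (0x08b59613>>31)&0x1 = 0x0
len signed 10b, MSB=0: value = 69

69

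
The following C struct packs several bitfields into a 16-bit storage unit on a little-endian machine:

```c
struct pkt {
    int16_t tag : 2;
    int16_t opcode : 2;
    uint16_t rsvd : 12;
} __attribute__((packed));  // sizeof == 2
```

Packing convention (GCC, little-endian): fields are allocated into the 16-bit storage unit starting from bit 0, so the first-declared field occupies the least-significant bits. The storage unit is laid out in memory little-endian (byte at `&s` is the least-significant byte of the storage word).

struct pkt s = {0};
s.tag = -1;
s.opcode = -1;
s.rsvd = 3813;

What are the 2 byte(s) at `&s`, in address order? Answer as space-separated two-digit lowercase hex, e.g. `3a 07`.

5f ee

tag:2 = -1 → 0x3 << 0 → word 0x0003
opcode:2 = -1 → 0x3 << 2 → word 0x000f
rsvd:12 = 3813 → 0xee5 << 4 → word 0xee5f
word = 0xee5f → little-endian bytes:
  [0]=0x5f  [1]=0xee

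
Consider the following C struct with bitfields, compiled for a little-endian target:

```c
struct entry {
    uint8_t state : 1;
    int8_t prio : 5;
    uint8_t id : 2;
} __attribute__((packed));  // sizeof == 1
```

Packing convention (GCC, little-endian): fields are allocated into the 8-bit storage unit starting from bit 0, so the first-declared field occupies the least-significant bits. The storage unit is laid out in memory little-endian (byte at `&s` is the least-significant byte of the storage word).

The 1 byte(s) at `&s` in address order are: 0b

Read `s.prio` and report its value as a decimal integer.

[0]=0x0b (little-endian) → word 0x0b
state:1 @ bit 0 → (0x0b>>0)&0x1 = 0x1
prio:5 @ bit 1 → (0x0b>>1)&0x1f = 0x5  ←
id:2 @ bit 6 → (0x0b>>6)&0x3 = 0x0
prio signed 5b, MSB=0: value = 5

5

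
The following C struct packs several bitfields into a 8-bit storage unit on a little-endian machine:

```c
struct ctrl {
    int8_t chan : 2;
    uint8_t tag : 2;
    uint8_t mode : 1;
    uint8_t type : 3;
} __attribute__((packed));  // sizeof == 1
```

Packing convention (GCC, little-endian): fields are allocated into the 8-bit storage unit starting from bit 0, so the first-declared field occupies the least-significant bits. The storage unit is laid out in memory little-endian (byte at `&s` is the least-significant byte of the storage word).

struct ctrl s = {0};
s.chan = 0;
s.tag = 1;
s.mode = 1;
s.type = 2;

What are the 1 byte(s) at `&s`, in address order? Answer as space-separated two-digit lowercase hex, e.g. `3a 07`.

chan:2 = 0 → 0x0 << 0 → word 0x00
tag:2 = 1 → 0x1 << 2 → word 0x04
mode:1 = 1 → 0x1 << 4 → word 0x14
type:3 = 2 → 0x2 << 5 → word 0x54
word = 0x54 → little-endian bytes:
  [0]=0x54

54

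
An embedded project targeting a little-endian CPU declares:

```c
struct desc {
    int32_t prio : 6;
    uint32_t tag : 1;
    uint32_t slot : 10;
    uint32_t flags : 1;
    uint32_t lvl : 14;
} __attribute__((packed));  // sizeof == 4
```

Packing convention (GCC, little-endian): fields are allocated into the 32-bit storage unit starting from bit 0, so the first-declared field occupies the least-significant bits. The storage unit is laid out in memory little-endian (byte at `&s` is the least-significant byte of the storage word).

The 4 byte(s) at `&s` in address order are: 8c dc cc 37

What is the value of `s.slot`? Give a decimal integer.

[0]=0x8c [1]=0xdc [2]=0xcc [3]=0x37 (little-endian) → word 0x37ccdc8c
prio:6 @ bit 0 → (0x37ccdc8c>>0)&0x3f = 0xc
tag:1 @ bit 6 → (0x37ccdc8c>>6)&0x1 = 0x0
slot:10 @ bit 7 → (0x37ccdc8c>>7)&0x3ff = 0x1b9  ←
flags:1 @ bit 17 → (0x37ccdc8c>>17)&0x1 = 0x0
lvl:14 @ bit 18 → (0x37ccdc8c>>18)&0x3fff = 0xdf3

441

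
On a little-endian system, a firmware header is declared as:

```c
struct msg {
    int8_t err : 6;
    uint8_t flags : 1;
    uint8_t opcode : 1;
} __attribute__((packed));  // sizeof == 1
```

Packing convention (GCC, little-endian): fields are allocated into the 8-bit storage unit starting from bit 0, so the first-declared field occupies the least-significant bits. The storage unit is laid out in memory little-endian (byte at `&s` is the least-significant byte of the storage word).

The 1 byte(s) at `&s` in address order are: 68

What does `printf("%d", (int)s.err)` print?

-24

[0]=0x68 (little-endian) → word 0x68
err [0+:6] = (word>>0) & 0x3f = 40  ←
flags [6+:1] = (word>>6) & 0x1 = 1
opcode [7+:1] = (word>>7) & 0x1 = 0
err signed 6b, MSB=1: 40 - 64 = -24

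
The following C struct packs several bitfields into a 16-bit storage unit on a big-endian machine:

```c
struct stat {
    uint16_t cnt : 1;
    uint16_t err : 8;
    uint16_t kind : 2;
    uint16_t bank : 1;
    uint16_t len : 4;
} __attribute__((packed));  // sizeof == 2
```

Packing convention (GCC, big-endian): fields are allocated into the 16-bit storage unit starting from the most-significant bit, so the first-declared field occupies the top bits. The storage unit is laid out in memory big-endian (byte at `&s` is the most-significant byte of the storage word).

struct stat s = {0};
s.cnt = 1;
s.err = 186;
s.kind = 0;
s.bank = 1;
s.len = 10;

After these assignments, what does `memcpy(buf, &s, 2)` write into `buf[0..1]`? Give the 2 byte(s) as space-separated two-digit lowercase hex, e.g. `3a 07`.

cnt (1b) val=1 bits=0x1 at bit 15: 0x8000
err (8b) val=186 bits=0xba at bit 7: 0xdd00
kind (2b) val=0 bits=0x0 at bit 5: 0xdd00
bank (1b) val=1 bits=0x1 at bit 4: 0xdd10
len (4b) val=10 bits=0xa at bit 0: 0xdd1a
word = 0xdd1a → big-endian bytes:
  [0]=0xdd  [1]=0x1a

dd 1a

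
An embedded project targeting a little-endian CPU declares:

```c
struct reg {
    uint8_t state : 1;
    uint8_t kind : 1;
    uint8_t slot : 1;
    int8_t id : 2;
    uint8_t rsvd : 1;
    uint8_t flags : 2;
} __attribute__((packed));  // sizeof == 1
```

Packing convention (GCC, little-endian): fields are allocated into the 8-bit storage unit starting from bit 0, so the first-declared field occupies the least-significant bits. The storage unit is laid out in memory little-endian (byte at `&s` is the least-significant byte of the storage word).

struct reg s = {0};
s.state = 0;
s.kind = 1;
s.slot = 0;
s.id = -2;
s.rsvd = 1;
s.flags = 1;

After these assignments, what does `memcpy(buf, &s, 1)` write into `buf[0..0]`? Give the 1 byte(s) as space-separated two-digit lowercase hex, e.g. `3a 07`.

state (1b) val=0 bits=0x0 at bit 0: 0x00
kind (1b) val=1 bits=0x1 at bit 1: 0x02
slot (1b) val=0 bits=0x0 at bit 2: 0x02
id (2b) val=-2 bits=0x2 at bit 3: 0x12
rsvd (1b) val=1 bits=0x1 at bit 5: 0x32
flags (2b) val=1 bits=0x1 at bit 6: 0x72
word = 0x72 → little-endian bytes:
  [0]=0x72

72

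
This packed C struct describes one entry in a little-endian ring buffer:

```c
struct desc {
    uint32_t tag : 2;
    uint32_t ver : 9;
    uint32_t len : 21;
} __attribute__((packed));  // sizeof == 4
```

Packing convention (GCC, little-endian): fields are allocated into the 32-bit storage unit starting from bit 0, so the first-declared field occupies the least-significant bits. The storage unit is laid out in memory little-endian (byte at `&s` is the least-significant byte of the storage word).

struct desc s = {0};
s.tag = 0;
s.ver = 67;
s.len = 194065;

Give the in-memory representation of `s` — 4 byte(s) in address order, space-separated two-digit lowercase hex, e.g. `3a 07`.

tag:2 = 0 → 0x0 << 0 → word 0x00000000
ver:9 = 67 → 0x43 << 2 → word 0x0000010c
len:21 = 194065 → 0x2f611 << 11 → word 0x17b0890c
word = 0x17b0890c → little-endian bytes:
  [0]=0x0c  [1]=0x89  [2]=0xb0  [3]=0x17

0c 89 b0 17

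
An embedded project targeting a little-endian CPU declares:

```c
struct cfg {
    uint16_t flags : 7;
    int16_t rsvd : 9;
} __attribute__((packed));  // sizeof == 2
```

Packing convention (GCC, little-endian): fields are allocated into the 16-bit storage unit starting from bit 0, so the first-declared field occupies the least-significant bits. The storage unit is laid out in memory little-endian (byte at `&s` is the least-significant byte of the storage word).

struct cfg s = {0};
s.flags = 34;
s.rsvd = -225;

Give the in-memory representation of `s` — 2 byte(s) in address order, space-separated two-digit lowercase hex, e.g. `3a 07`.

a2 8f

flags:7 = 34 → 0x22 << 0 → word 0x0022
rsvd:9 = -225 → 0x11f << 7 → word 0x8fa2
word = 0x8fa2 → little-endian bytes:
  [0]=0xa2  [1]=0x8f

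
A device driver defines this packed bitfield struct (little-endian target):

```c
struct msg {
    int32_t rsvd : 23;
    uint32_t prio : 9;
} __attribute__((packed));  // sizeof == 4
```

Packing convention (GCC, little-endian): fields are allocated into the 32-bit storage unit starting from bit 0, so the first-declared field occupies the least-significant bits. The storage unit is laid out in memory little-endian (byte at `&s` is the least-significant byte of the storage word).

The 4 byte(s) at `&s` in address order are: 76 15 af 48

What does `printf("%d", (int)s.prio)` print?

[0]=0x76 [1]=0x15 [2]=0xaf [3]=0x48 (little-endian) → word 0x48af1576
rsvd [0+:23] = (word>>0) & 0x7fffff = 3085686
prio [23+:9] = (word>>23) & 0x1ff = 145  ←

145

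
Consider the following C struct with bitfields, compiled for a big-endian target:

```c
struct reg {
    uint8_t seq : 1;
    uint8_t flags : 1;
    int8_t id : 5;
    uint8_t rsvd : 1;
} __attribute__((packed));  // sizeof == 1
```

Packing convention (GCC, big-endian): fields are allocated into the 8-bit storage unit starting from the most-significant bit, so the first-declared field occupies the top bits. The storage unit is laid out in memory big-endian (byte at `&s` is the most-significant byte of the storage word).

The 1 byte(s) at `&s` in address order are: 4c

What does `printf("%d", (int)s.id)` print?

6

[0]=0x4c (big-endian) → word 0x4c
seq:1 @ bit 7 → (0x4c>>7)&0x1 = 0x0
flags:1 @ bit 6 → (0x4c>>6)&0x1 = 0x1
id:5 @ bit 1 → (0x4c>>1)&0x1f = 0x6  ←
rsvd:1 @ bit 0 → (0x4c>>0)&0x1 = 0x0
id signed 5b, MSB=0: value = 6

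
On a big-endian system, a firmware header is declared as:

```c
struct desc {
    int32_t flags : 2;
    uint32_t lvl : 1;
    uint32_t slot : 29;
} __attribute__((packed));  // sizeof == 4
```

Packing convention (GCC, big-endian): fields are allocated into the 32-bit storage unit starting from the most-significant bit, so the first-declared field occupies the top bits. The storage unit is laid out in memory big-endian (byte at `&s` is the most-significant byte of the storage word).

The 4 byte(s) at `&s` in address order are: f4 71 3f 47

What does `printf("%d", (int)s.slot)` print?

[0]=0xf4 [1]=0x71 [2]=0x3f [3]=0x47 (big-endian) → word 0xf4713f47
flags:2 @ bit 30 → (0xf4713f47>>30)&0x3 = 0x3
lvl:1 @ bit 29 → (0xf4713f47>>29)&0x1 = 0x1
slot:29 @ bit 0 → (0xf4713f47>>0)&0x1fffffff = 0x14713f47  ←

342966087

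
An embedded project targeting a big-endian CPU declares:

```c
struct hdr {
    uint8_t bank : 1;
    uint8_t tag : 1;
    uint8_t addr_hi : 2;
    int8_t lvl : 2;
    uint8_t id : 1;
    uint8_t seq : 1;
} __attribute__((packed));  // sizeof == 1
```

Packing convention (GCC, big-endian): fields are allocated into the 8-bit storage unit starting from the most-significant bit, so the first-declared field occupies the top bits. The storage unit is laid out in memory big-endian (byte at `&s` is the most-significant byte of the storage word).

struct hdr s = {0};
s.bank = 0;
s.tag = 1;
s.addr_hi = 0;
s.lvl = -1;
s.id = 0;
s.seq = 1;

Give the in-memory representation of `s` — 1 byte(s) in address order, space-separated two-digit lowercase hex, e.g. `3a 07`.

bank:1 = 0 → 0x0 << 7 → word 0x00
tag:1 = 1 → 0x1 << 6 → word 0x40
addr_hi:2 = 0 → 0x0 << 4 → word 0x40
lvl:2 = -1 → 0x3 << 2 → word 0x4c
id:1 = 0 → 0x0 << 1 → word 0x4c
seq:1 = 1 → 0x1 << 0 → word 0x4d
word = 0x4d → big-endian bytes:
  [0]=0x4d

4d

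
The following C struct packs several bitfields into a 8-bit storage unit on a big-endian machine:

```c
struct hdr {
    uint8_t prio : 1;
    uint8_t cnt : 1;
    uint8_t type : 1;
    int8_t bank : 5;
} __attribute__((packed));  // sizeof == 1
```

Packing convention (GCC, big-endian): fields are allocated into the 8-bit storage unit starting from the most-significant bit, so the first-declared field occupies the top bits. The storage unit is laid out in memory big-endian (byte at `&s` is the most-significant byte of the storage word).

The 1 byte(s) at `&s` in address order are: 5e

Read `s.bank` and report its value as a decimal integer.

[0]=0x5e (big-endian) → word 0x5e
prio [7+:1] = (word>>7) & 0x1 = 0
cnt [6+:1] = (word>>6) & 0x1 = 1
type [5+:1] = (word>>5) & 0x1 = 0
bank [0+:5] = (word>>0) & 0x1f = 30  ←
bank signed 5b, MSB=1: 30 - 32 = -2

-2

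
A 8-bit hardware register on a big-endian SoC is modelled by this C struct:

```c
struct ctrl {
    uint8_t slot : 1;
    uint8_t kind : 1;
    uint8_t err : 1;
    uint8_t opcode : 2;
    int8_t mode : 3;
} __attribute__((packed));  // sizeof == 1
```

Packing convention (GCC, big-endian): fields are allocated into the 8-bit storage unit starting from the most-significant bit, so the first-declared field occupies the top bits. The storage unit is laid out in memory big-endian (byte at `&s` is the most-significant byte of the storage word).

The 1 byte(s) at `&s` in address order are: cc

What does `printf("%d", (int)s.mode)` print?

[0]=0xcc (big-endian) → word 0xcc
slot [7+:1] = (word>>7) & 0x1 = 1
kind [6+:1] = (word>>6) & 0x1 = 1
err [5+:1] = (word>>5) & 0x1 = 0
opcode [3+:2] = (word>>3) & 0x3 = 1
mode [0+:3] = (word>>0) & 0x7 = 4  ←
mode signed 3b, MSB=1: 4 - 8 = -4

-4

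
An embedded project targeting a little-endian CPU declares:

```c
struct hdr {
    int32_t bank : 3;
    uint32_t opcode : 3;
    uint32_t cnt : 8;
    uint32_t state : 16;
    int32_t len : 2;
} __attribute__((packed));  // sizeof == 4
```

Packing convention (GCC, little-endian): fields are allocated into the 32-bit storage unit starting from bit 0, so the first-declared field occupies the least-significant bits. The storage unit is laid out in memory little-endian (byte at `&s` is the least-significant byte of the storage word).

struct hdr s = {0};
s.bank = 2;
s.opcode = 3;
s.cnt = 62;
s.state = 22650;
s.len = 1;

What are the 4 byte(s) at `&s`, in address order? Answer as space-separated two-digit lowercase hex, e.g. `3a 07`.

9a 8f 1e 56

bank:3 = 2 → 0x2 << 0 → word 0x00000002
opcode:3 = 3 → 0x3 << 3 → word 0x0000001a
cnt:8 = 62 → 0x3e << 6 → word 0x00000f9a
state:16 = 22650 → 0x587a << 14 → word 0x161e8f9a
len:2 = 1 → 0x1 << 30 → word 0x561e8f9a
word = 0x561e8f9a → little-endian bytes:
  [0]=0x9a  [1]=0x8f  [2]=0x1e  [3]=0x56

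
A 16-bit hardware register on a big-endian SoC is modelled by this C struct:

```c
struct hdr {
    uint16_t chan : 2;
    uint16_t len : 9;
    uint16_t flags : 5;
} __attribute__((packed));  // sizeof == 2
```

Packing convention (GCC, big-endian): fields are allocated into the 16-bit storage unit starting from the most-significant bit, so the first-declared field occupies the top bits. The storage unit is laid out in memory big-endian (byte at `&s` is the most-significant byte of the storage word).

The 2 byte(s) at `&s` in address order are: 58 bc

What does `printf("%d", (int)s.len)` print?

197

[0]=0x58 [1]=0xbc (big-endian) → word 0x58bc
chan:2 @ bit 14 → (0x58bc>>14)&0x3 = 0x1
len:9 @ bit 5 → (0x58bc>>5)&0x1ff = 0xc5  ←
flags:5 @ bit 0 → (0x58bc>>0)&0x1f = 0x1c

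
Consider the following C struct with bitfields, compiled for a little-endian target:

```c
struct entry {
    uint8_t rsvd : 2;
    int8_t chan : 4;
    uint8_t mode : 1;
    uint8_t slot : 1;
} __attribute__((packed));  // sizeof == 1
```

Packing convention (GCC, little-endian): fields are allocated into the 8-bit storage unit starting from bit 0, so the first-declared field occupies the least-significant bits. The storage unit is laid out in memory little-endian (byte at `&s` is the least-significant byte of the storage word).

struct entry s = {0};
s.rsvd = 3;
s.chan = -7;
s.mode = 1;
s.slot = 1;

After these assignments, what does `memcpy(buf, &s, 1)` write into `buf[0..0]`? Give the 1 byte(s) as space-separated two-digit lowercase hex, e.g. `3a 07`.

e7

rsvd:2 = 3 → 0x3 << 0 → word 0x03
chan:4 = -7 → 0x9 << 2 → word 0x27
mode:1 = 1 → 0x1 << 6 → word 0x67
slot:1 = 1 → 0x1 << 7 → word 0xe7
word = 0xe7 → little-endian bytes:
  [0]=0xe7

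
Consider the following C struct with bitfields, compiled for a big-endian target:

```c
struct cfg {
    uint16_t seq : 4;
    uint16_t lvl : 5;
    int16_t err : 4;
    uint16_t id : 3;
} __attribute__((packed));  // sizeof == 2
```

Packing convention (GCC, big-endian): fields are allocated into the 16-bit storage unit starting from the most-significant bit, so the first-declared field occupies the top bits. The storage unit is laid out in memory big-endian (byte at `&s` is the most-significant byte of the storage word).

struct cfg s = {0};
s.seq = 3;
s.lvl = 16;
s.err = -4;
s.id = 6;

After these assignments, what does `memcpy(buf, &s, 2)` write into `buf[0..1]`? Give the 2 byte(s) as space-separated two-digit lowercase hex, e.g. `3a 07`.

38 66

seq:4 = 3 → 0x3 << 12 → word 0x3000
lvl:5 = 16 → 0x10 << 7 → word 0x3800
err:4 = -4 → 0xc << 3 → word 0x3860
id:3 = 6 → 0x6 << 0 → word 0x3866
word = 0x3866 → big-endian bytes:
  [0]=0x38  [1]=0x66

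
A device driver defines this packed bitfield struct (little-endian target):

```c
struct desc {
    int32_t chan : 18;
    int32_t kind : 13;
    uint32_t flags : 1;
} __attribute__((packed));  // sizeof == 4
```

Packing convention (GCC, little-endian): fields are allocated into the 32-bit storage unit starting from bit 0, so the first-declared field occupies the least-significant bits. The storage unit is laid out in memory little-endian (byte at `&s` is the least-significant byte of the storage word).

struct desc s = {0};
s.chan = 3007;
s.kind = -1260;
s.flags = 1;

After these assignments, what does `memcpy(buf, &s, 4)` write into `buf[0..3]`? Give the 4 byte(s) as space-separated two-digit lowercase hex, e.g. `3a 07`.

bf 0b 50 ec

chan (18b) val=3007 bits=0xbbf at bit 0: 0x00000bbf
kind (13b) val=-1260 bits=0x1b14 at bit 18: 0x6c500bbf
flags (1b) val=1 bits=0x1 at bit 31: 0xec500bbf
word = 0xec500bbf → little-endian bytes:
  [0]=0xbf  [1]=0x0b  [2]=0x50  [3]=0xec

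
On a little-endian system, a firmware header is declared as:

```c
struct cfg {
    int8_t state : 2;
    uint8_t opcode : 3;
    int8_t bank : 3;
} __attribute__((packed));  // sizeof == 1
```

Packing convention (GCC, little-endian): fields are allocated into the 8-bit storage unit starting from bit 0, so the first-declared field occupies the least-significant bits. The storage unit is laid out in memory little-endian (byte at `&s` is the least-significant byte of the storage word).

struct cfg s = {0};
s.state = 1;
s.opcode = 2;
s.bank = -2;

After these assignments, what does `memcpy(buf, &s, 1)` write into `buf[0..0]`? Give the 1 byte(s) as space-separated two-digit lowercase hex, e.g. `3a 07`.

c9

[0+:2] state=1 & 0x3 = 0x1; word=0x01
[2+:3] opcode=2 & 0x7 = 0x2; word=0x09
[5+:3] bank=-2 & 0x7 = 0x6; word=0xc9
word = 0xc9 → little-endian bytes:
  [0]=0xc9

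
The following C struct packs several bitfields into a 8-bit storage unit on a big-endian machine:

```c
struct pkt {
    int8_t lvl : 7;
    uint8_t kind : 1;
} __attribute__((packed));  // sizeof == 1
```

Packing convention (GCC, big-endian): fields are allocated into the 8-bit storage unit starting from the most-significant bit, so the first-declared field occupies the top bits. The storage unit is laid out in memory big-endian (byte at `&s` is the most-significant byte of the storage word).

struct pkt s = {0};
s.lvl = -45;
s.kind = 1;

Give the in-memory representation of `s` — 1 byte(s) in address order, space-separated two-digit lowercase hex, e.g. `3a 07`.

a7

lvl (7b) val=-45 bits=0x53 at bit 1: 0xa6
kind (1b) val=1 bits=0x1 at bit 0: 0xa7
word = 0xa7 → big-endian bytes:
  [0]=0xa7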